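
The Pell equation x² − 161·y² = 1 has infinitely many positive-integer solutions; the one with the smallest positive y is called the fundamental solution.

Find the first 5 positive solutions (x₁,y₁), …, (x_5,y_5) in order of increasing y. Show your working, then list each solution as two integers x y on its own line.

√161 → a₀=12, period (1,2,4,1,2,1,4,2,1,24); ℓ=10 even so k=9
step 0: (12, 1)  from 12·(1,0) + (0,1)
step 1: (13, 1)  from 1·(12,1) + (1,0)
step 2: (38, 3)  from 2·(13,1) + (12,1)
step 3: (165, 13)  from 4·(38,3) + (13,1)
…
step 6: (774, 61)  from 1·(571,45) + (203,16)
step 7: (3667, 289)  from 4·(774,61) + (571,45)
step 8: (8108, 639)  from 2·(3667,289) + (774,61)
step 9: (11775, 928)  from 1·(8108,639) + (3667,289)
fundamental: x₁=11775, y₁=928  (since 138650625 − 161·861184 = 1)
k=2:  x_2 = 11775·11775+161·928·928 = 277301249,  y_2 = 11775·928+928·11775 = 21854400
k=3:  x_3 = 11775·277301249+161·928·21854400 = 6530444402175,  y_3 = 11775·21854400+928·277301249 = 514671119072
k=4:  x_4 = 11775·6530444402175+161·928·514671119072 = 153791965393920001,  y_4 = 11775·514671119072+928·6530444402175 = 12120504832291200
k=5:  x_5 = 11775·153791965393920001+161·928·12120504832291200 = 3621800778496371621375,  y_5 = 11775·12120504832291200+928·153791965393920001 = 285437888285786640928

11775 928
277301249 21854400
6530444402175 514671119072
153791965393920001 12120504832291200
3621800778496371621375 285437888285786640928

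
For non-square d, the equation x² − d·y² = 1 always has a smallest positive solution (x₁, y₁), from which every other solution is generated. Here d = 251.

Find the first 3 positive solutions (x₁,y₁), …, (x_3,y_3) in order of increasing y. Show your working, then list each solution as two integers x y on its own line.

3674890 231957
27009633024199 1704832919460
198514860608593651330 12530146894788486843

[15; 1,5,2,1,2,…,5,1,30] for √251; ℓ=14 ⇒ convergent index 13
i=0: a=15 ⇒ p=15, q=1
i=1: a=1 ⇒ p=16, q=1
…
i=3: a=2 ⇒ p=206, q=13
…
i=5: a=2 ⇒ p=808, q=51
i=6: a=2 ⇒ p=1917, q=121
i=7: a=15 ⇒ p=29563, q=1866
…
i=11: a=2 ⇒ p=577033, q=36422
i=12: a=5 ⇒ p=3097857, q=195535
i=13: a=1 ⇒ p=3674890, q=231957
fundamental: x₁=3674890, y₁=231957  (since 13504816512100 − 251·53804049849 = 1)
(3674890+231957√251)^2 = 27009633024199 + 1704832919460√251
(3674890+231957√251)^3 = 198514860608593651330 + 12530146894788486843√251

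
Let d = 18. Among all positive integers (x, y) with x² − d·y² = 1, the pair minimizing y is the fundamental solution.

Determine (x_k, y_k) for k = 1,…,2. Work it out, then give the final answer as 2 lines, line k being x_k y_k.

√18 → a₀=4, period (4,8); ℓ=2 even so k=1
k=0  a_k=4  p_k/q_k = 4/1
k=1  a_k=4  p_k/q_k = 17/4
(x₁, y₁) = (17, 4);  17² − 18·4² = 1 ✓
(x_2, y_2) = (17·17 + 18·4·4, 17·4 + 4·17) = (577, 136)

17 4
577 136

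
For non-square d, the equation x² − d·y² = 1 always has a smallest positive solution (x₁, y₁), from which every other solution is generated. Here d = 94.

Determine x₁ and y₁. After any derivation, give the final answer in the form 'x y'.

2143295 221064

√94 → a₀=9, period (1,2,3,1,1,…,2,1,18); ℓ=16 even so k=15
step 0: (9, 1)  from 9·(1,0) + (0,1)
step 1: (10, 1)  from 1·(9,1) + (1,0)
step 2: (29, 3)  from 2·(10,1) + (9,1)
…
step 4: (126, 13)  from 1·(97,10) + (29,3)
step 5: (223, 23)  from 1·(126,13) + (97,10)
step 6: (1241, 128)  from 5·(223,23) + (126,13)
step 7: (1464, 151)  from 1·(1241,128) + (223,23)
step 8: (12953, 1336)  from 8·(1464,151) + (1241,128)
step 9: (14417, 1487)  from 1·(12953,1336) + (1464,151)
step 10: (85038, 8771)  from 5·(14417,1487) + (12953,1336)
…
step 12: (184493, 19029)  from 1·(99455,10258) + (85038,8771)
…
step 14: (1490361, 153719)  from 2·(652934,67345) + (184493,19029)
step 15: (2143295, 221064)  from 1·(1490361,153719) + (652934,67345)
→ (2143295, 221064).  Check: 2143295²=4593713457025, 94·221064²=4593713457024, difference 1.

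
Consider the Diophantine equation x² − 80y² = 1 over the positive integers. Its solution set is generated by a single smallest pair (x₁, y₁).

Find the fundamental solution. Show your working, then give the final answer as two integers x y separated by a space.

[8; 1,16] for √80; ℓ=2 ⇒ convergent index 1
a_0=8:  p_0=8·1+0=8,  q_0=8·0+1=1
a_1=1:  p_1=1·8+1=9,  q_1=1·1+0=1
(x₁, y₁) = (9, 1);  9² − 80·1² = 1 ✓

9 1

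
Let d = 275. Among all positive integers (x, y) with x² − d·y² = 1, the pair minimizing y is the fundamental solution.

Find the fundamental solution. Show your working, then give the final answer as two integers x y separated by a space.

199 12

√275 = [16; 1,1,2,1,1,32, …], period ℓ=6 (even) → k=5
step 0: (16, 1)  from 16·(1,0) + (0,1)
step 1: (17, 1)  from 1·(16,1) + (1,0)
step 2: (33, 2)  from 1·(17,1) + (16,1)
…
step 4: (116, 7)  from 1·(83,5) + (33,2)
step 5: (199, 12)  from 1·(116,7) + (83,5)
→ (199, 12).  Check: 199²=39601, 275·12²=39600, difference 1.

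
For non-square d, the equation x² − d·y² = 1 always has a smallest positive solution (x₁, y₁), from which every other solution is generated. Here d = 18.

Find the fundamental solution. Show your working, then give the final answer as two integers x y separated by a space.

d=18: √d = [4; 4,8] (ℓ=2, even), read p_1/q_1
step 0: (4, 1)  from 4·(1,0) + (0,1)
step 1: (17, 4)  from 4·(4,1) + (1,0)
fundamental: x₁=17, y₁=4  (since 289 − 18·16 = 1)

17 4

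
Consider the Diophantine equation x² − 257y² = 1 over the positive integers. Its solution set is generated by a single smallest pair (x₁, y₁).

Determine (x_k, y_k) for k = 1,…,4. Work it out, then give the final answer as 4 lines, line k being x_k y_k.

513 32
526337 32832
540021249 33685600
554061275137 34561392768

√257 → a₀=16, period (32); ℓ=1 odd so k=1
k=0  a_k=16  p_k/q_k = 16/1
k=1  a_k=32  p_k/q_k = 513/32
(x₁, y₁) = (513, 32);  513² − 257·32² = 1 ✓
k=2:  x_2 = 513·513+257·32·32 = 526337,  y_2 = 513·32+32·513 = 32832
k=3:  x_3 = 513·526337+257·32·32832 = 540021249,  y_3 = 513·32832+32·526337 = 33685600
k=4:  x_4 = 513·540021249+257·32·33685600 = 554061275137,  y_4 = 513·33685600+32·540021249 = 34561392768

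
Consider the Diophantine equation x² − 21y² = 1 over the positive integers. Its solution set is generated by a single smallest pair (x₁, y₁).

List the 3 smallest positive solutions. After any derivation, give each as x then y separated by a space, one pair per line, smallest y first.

d=21: √d = [4; 1,1,2,1,1,8] (ℓ=6, even), read p_5/q_5
i=0: a=4 ⇒ p=4, q=1
i=1: a=1 ⇒ p=5, q=1
i=2: a=1 ⇒ p=9, q=2
…
i=4: a=1 ⇒ p=32, q=7
i=5: a=1 ⇒ p=55, q=12
(x₁, y₁) = (55, 12);  55² − 21·12² = 1 ✓
n=2: (55,12)∘(55,12) = (55·55+21·12·12, 55·12+12·55) = (6049,1320)
n=3: (6049,1320)∘(55,12) = (55·6049+21·12·1320, 55·1320+12·6049) = (665335,145188)

55 12
6049 1320
665335 145188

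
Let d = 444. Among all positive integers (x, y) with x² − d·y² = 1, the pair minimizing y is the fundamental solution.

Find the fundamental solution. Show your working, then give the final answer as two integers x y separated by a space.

√444 = [21; 14,42, …], period ℓ=2 (even) → k=1
k=0  a_k=21  p_k/q_k = 21/1
k=1  a_k=14  p_k/q_k = 295/14
(x₁, y₁) = (295, 14);  295² − 444·14² = 1 ✓

295 14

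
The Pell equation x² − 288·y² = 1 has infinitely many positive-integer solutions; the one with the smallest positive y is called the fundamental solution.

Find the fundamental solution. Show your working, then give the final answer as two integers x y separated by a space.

√288 = [16; 1,32, …], period ℓ=2 (even) → k=1
i=0: a=16 ⇒ p=16, q=1
i=1: a=1 ⇒ p=17, q=1
→ (17, 1).  Check: 17²=289, 288·1²=288, difference 1.

17 1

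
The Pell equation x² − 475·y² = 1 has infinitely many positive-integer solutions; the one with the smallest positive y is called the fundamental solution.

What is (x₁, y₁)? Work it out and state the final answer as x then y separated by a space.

d=475: √d = [21; 1,3,1,6,2,6,1,3,1,42] (ℓ=10, even), read p_9/q_9
i=0: a=21 ⇒ p=21, q=1
i=1: a=1 ⇒ p=22, q=1
i=2: a=3 ⇒ p=87, q=4
…
i=4: a=6 ⇒ p=741, q=34
i=5: a=2 ⇒ p=1591, q=73
i=6: a=6 ⇒ p=10287, q=472
…
i=8: a=3 ⇒ p=45921, q=2107
i=9: a=1 ⇒ p=57799, q=2652
fundamental: x₁=57799, y₁=2652  (since 3340724401 − 475·7033104 = 1)

57799 2652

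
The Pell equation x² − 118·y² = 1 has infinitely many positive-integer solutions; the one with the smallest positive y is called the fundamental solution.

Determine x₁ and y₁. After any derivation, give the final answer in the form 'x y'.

306917 28254

[10; 1,6,3,2,10,2,3,6,1,20] for √118; ℓ=10 ⇒ convergent index 9
a_0=10:  p_0=10·1+0=10,  q_0=10·0+1=1
a_1=1:  p_1=1·10+1=11,  q_1=1·1+0=1
…
a_3=3:  p_3=3·76+11=239,  q_3=3·7+1=22
…
a_7=3:  p_7=3·12112+5779=42115,  q_7=3·1115+532=3877
a_8=6:  p_8=6·42115+12112=264802,  q_8=6·3877+1115=24377
a_9=1:  p_9=1·264802+42115=306917,  q_9=1·24377+3877=28254
(x₁, y₁) = (306917, 28254);  306917² − 118·28254² = 1 ✓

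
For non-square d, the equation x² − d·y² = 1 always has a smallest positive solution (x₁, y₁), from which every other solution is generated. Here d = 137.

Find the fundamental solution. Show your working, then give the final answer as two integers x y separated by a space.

[11; 1,2,2,1,1,2,2,1,22] for √137; ℓ=9 ⇒ convergent index 17
a_0=11:  p_0=11·1+0=11,  q_0=11·0+1=1
…
a_3=2:  p_3=2·35+12=82,  q_3=2·3+1=7
…
a_7=2:  p_7=2·515+199=1229,  q_7=2·44+17=105
a_8=1:  p_8=1·1229+515=1744,  q_8=1·105+44=149
a_9=22:  p_9=22·1744+1229=39597,  q_9=22·149+105=3383
a_10=1:  p_10=1·39597+1744=41341,  q_10=1·3383+149=3532
a_11=2:  p_11=2·41341+39597=122279,  q_11=2·3532+3383=10447
a_12=2:  p_12=2·122279+41341=285899,  q_12=2·10447+3532=24426
a_13=1:  p_13=1·285899+122279=408178,  q_13=1·24426+10447=34873
a_14=1:  p_14=1·408178+285899=694077,  q_14=1·34873+24426=59299
…
a_16=2:  p_16=2·1796332+694077=4286741,  q_16=2·153471+59299=366241
a_17=1:  p_17=1·4286741+1796332=6083073,  q_17=1·366241+153471=519712
(x₁, y₁) = (6083073, 519712);  6083073² − 137·519712² = 1 ✓

6083073 519712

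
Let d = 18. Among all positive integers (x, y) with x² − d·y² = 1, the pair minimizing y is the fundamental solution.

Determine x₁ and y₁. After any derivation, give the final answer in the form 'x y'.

√18 → a₀=4, period (4,8); ℓ=2 even so k=1
step 0: (4, 1)  from 4·(1,0) + (0,1)
step 1: (17, 4)  from 4·(4,1) + (1,0)
→ (17, 4).  Check: 17²=289, 18·4²=288, difference 1.

17 4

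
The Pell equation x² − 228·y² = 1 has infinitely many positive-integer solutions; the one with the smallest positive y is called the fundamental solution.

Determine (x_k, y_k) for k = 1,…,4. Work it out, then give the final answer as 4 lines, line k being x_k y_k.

151 10
45601 3020
13771351 912030
4158902401 275430040

√228 → a₀=15, period (10,30); ℓ=2 even so k=1
i=0: a=15 ⇒ p=15, q=1
i=1: a=10 ⇒ p=151, q=10
→ (151, 10).  Check: 151²=22801, 228·10²=22800, difference 1.
(151+10√228)^2 = 45601 + 3020√228
(151+10√228)^3 = 13771351 + 912030√228
(151+10√228)^4 = 4158902401 + 275430040√228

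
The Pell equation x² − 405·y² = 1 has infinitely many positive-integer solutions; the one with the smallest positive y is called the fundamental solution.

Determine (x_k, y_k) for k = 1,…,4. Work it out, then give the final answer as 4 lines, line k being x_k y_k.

161 8
51841 2576
16692641 829464
5374978561 267084832

√405 = [20; 8,40, …], period ℓ=2 (even) → k=1
k=0  a_k=20  p_k/q_k = 20/1
k=1  a_k=8  p_k/q_k = 161/8
(x₁, y₁) = (161, 8);  161² − 405·8² = 1 ✓
n=2: (161,8)∘(161,8) = (161·161+405·8·8, 161·8+8·161) = (51841,2576)
n=3: (51841,2576)∘(161,8) = (161·51841+405·8·2576, 161·2576+8·51841) = (16692641,829464)
n=4: (16692641,829464)∘(161,8) = (161·16692641+405·8·829464, 161·829464+8·16692641) = (5374978561,267084832)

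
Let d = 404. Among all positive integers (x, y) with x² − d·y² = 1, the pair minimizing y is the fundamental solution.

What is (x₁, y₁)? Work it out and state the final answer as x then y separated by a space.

201 10

d=404: √d = [20; 10,40] (ℓ=2, even), read p_1/q_1
i=0: a=20 ⇒ p=20, q=1
i=1: a=10 ⇒ p=201, q=10
→ (201, 10).  Check: 201²=40401, 404·10²=40400, difference 1.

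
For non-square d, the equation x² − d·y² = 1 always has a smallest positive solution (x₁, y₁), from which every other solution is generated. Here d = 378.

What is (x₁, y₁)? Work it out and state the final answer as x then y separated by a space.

8749 450

[19; 2,3,1,4,1,3,2,38] for √378; ℓ=8 ⇒ convergent index 7
k=0  a_k=19  p_k/q_k = 19/1
k=1  a_k=2  p_k/q_k = 39/2
k=2  a_k=3  p_k/q_k = 136/7
k=3  a_k=1  p_k/q_k = 175/9
k=4  a_k=4  p_k/q_k = 836/43
k=5  a_k=1  p_k/q_k = 1011/52
k=6  a_k=3  p_k/q_k = 3869/199
k=7  a_k=2  p_k/q_k = 8749/450
(x₁, y₁) = (8749, 450);  8749² − 378·450² = 1 ✓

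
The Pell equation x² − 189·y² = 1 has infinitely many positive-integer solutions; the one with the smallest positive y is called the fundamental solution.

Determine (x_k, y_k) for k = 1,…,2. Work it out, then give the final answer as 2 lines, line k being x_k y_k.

55 4
6049 440

√189 → a₀=13, period (1,2,1,26); ℓ=4 even so k=3
k=0  a_k=13  p_k/q_k = 13/1
…
k=2  a_k=2  p_k/q_k = 41/3
k=3  a_k=1  p_k/q_k = 55/4
(x₁, y₁) = (55, 4);  55² − 189·4² = 1 ✓
(55+4√189)^2 = 6049 + 440√189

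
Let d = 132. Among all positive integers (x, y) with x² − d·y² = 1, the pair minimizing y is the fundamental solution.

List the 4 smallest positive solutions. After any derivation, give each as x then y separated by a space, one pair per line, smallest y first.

d=132: √d = [11; 2,22] (ℓ=2, even), read p_1/q_1
step 0: (11, 1)  from 11·(1,0) + (0,1)
step 1: (23, 2)  from 2·(11,1) + (1,0)
fundamental: x₁=23, y₁=2  (since 529 − 132·4 = 1)
n=2: (23,2)∘(23,2) = (23·23+132·2·2, 23·2+2·23) = (1057,92)
n=3: (1057,92)∘(23,2) = (23·1057+132·2·92, 23·92+2·1057) = (48599,4230)
n=4: (48599,4230)∘(23,2) = (23·48599+132·2·4230, 23·4230+2·48599) = (2234497,194488)

23 2
1057 92
48599 4230
2234497 194488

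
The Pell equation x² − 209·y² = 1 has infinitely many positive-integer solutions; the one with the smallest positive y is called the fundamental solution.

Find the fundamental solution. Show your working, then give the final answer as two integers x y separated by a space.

√209 → a₀=14, period (2,5,3,2,3,5,2,28); ℓ=8 even so k=7
k=0  a_k=14  p_k/q_k = 14/1
k=1  a_k=2  p_k/q_k = 29/2
…
k=3  a_k=3  p_k/q_k = 506/35
…
k=6  a_k=5  p_k/q_k = 21266/1471
k=7  a_k=2  p_k/q_k = 46551/3220
→ (46551, 3220).  Check: 46551²=2166995601, 209·3220²=2166995600, difference 1.

46551 3220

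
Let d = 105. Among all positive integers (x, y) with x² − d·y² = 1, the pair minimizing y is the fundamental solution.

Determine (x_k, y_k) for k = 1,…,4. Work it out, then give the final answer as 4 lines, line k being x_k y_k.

d=105: √d = [10; 4,20] (ℓ=2, even), read p_1/q_1
i=0: a=10 ⇒ p=10, q=1
i=1: a=4 ⇒ p=41, q=4
fundamental: x₁=41, y₁=4  (since 1681 − 105·16 = 1)
k=2:  x_2 = 41·41+105·4·4 = 3361,  y_2 = 41·4+4·41 = 328
k=3:  x_3 = 41·3361+105·4·328 = 275561,  y_3 = 41·328+4·3361 = 26892
k=4:  x_4 = 41·275561+105·4·26892 = 22592641,  y_4 = 41·26892+4·275561 = 2204816

41 4
3361 328
275561 26892
22592641 2204816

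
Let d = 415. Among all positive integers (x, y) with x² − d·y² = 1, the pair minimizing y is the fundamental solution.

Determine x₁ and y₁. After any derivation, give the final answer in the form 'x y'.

[20; 2,1,2,4,6,…,1,2,40] for √415; ℓ=16 ⇒ convergent index 15
a_0=20:  p_0=20·1+0=20,  q_0=20·0+1=1
a_1=2:  p_1=2·20+1=41,  q_1=2·1+0=2
a_2=1:  p_2=1·41+20=61,  q_2=1·2+1=3
…
a_10=1:  p_10=1·43534+33939=77473,  q_10=1·2137+1666=3803
a_11=6:  p_11=6·77473+43534=508372,  q_11=6·3803+2137=24955
a_12=4:  p_12=4·508372+77473=2110961,  q_12=4·24955+3803=103623
a_13=2:  p_13=2·2110961+508372=4730294,  q_13=2·103623+24955=232201
a_14=1:  p_14=1·4730294+2110961=6841255,  q_14=1·232201+103623=335824
a_15=2:  p_15=2·6841255+4730294=18412804,  q_15=2·335824+232201=903849
(x₁, y₁) = (18412804, 903849);  18412804² − 415·903849² = 1 ✓

18412804 903849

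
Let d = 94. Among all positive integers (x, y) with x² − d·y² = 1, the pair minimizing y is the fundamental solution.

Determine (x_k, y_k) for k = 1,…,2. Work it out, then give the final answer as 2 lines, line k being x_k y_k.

2143295 221064
9187426914049 947610731760

√94 → a₀=9, period (1,2,3,1,1,…,2,1,18); ℓ=16 even so k=15
a_0=9:  p_0=9·1+0=9,  q_0=9·0+1=1
a_1=1:  p_1=1·9+1=10,  q_1=1·1+0=1
a_2=2:  p_2=2·10+9=29,  q_2=2·1+1=3
…
a_4=1:  p_4=1·97+29=126,  q_4=1·10+3=13
a_5=1:  p_5=1·126+97=223,  q_5=1·13+10=23
a_6=5:  p_6=5·223+126=1241,  q_6=5·23+13=128
a_7=1:  p_7=1·1241+223=1464,  q_7=1·128+23=151
a_8=8:  p_8=8·1464+1241=12953,  q_8=8·151+128=1336
a_9=1:  p_9=1·12953+1464=14417,  q_9=1·1336+151=1487
a_10=5:  p_10=5·14417+12953=85038,  q_10=5·1487+1336=8771
a_11=1:  p_11=1·85038+14417=99455,  q_11=1·8771+1487=10258
a_12=1:  p_12=1·99455+85038=184493,  q_12=1·10258+8771=19029
…
a_14=2:  p_14=2·652934+184493=1490361,  q_14=2·67345+19029=153719
a_15=1:  p_15=1·1490361+652934=2143295,  q_15=1·153719+67345=221064
→ (2143295, 221064).  Check: 2143295²=4593713457025, 94·221064²=4593713457024, difference 1.
(2143295+221064√94)^2 = 9187426914049 + 947610731760√94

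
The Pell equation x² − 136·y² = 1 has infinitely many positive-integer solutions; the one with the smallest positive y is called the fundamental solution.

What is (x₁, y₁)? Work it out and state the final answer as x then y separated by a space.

√136 → a₀=11, period (1,1,1,22); ℓ=4 even so k=3
i=0: a=11 ⇒ p=11, q=1
i=1: a=1 ⇒ p=12, q=1
i=2: a=1 ⇒ p=23, q=2
i=3: a=1 ⇒ p=35, q=3
fundamental: x₁=35, y₁=3  (since 1225 − 136·9 = 1)

35 3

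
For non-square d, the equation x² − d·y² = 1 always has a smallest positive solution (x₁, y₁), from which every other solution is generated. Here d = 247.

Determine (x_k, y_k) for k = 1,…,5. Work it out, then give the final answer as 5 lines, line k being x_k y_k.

√247 = [15; 1,2,1,1,9,1,9,1,1,2,1,30, …], period ℓ=12 (even) → k=11
a_0=15:  p_0=15·1+0=15,  q_0=15·0+1=1
a_1=1:  p_1=1·15+1=16,  q_1=1·1+0=1
a_2=2:  p_2=2·16+15=47,  q_2=2·1+1=3
a_3=1:  p_3=1·47+16=63,  q_3=1·3+1=4
a_4=1:  p_4=1·63+47=110,  q_4=1·4+3=7
a_5=9:  p_5=9·110+63=1053,  q_5=9·7+4=67
a_6=1:  p_6=1·1053+110=1163,  q_6=1·67+7=74
…
a_8=1:  p_8=1·11520+1163=12683,  q_8=1·733+74=807
a_9=1:  p_9=1·12683+11520=24203,  q_9=1·807+733=1540
a_10=2:  p_10=2·24203+12683=61089,  q_10=2·1540+807=3887
a_11=1:  p_11=1·61089+24203=85292,  q_11=1·3887+1540=5427
fundamental: x₁=85292, y₁=5427  (since 7274725264 − 247·29452329 = 1)
k=2:  x_2 = 85292·85292+247·5427·5427 = 14549450527,  y_2 = 85292·5427+5427·85292 = 925759368
k=3:  x_3 = 85292·14549450527+247·5427·925759368 = 2481903468612476,  y_3 = 85292·925759368+5427·14549450527 = 157919736025485
k=4:  x_4 = 85292·2481903468612476+247·5427·157919736025485 = 423373021275241155457,  y_4 = 85292·157919736025485+5427·2481903468612476 = 26938580249245573872
k=5:  x_5 = 85292·423373021275241155457+247·5427·26938580249245573872 = 72220663458733833793864412,  y_5 = 85292·26938580249245573872+5427·423373021275241155457 = 4595290773079387237355763

85292 5427
14549450527 925759368
2481903468612476 157919736025485
423373021275241155457 26938580249245573872
72220663458733833793864412 4595290773079387237355763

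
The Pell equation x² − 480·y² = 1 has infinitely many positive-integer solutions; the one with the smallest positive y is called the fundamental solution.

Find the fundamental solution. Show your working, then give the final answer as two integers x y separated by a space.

241 11

√480 → a₀=21, period (1,9,1,42); ℓ=4 even so k=3
a_0=21:  p_0=21·1+0=21,  q_0=21·0+1=1
…
a_2=9:  p_2=9·22+21=219,  q_2=9·1+1=10
a_3=1:  p_3=1·219+22=241,  q_3=1·10+1=11
fundamental: x₁=241, y₁=11  (since 58081 − 480·121 = 1)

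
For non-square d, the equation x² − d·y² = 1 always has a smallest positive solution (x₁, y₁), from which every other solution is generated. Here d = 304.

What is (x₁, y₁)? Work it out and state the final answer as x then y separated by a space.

√304 = [17; 2,3,2,1,1,1,1,1,2,3,2,34, …], period ℓ=12 (even) → k=11
i=0: a=17 ⇒ p=17, q=1
…
i=2: a=3 ⇒ p=122, q=7
i=3: a=2 ⇒ p=279, q=16
…
i=5: a=1 ⇒ p=680, q=39
…
i=10: a=3 ⇒ p=25177, q=1444
i=11: a=2 ⇒ p=57799, q=3315
fundamental: x₁=57799, y₁=3315  (since 3340724401 − 304·10989225 = 1)

57799 3315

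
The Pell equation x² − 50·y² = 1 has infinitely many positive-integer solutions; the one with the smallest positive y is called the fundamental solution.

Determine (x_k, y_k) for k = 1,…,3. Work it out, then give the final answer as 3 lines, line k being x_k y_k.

[7; 14] for √50; ℓ=1 ⇒ convergent index 1
i=0: a=7 ⇒ p=7, q=1
i=1: a=14 ⇒ p=99, q=14
→ (99, 14).  Check: 99²=9801, 50·14²=9800, difference 1.
(x_2, y_2) = (99·99 + 50·14·14, 99·14 + 14·99) = (19601, 2772)
(x_3, y_3) = (99·19601 + 50·14·2772, 99·2772 + 14·19601) = (3880899, 548842)

99 14
19601 2772
3880899 548842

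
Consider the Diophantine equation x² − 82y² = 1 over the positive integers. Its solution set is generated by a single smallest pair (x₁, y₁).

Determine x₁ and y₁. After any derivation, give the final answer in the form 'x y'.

[9; 18] for √82; ℓ=1 ⇒ convergent index 1
step 0: (9, 1)  from 9·(1,0) + (0,1)
step 1: (163, 18)  from 18·(9,1) + (1,0)
(x₁, y₁) = (163, 18);  163² − 82·18² = 1 ✓

163 18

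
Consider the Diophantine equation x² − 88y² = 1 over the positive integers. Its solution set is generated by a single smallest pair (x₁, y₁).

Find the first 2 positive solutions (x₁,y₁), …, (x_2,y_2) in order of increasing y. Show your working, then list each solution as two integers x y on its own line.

√88 → a₀=9, period (2,1,1,1,2,18); ℓ=6 even so k=5
k=0  a_k=9  p_k/q_k = 9/1
k=1  a_k=2  p_k/q_k = 19/2
k=2  a_k=1  p_k/q_k = 28/3
k=3  a_k=1  p_k/q_k = 47/5
k=4  a_k=1  p_k/q_k = 75/8
k=5  a_k=2  p_k/q_k = 197/21
fundamental: x₁=197, y₁=21  (since 38809 − 88·441 = 1)
k=2:  x_2 = 197·197+88·21·21 = 77617,  y_2 = 197·21+21·197 = 8274

197 21
77617 8274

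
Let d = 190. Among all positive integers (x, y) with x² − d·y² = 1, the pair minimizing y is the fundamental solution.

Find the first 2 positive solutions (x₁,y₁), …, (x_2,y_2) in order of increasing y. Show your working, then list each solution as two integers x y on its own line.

d=190: √d = [13; 1,3,1,1,1,…,3,1,26] (ℓ=14, even), read p_13/q_13
step 0: (13, 1)  from 13·(1,0) + (0,1)
step 1: (14, 1)  from 1·(13,1) + (1,0)
step 2: (55, 4)  from 3·(14,1) + (13,1)
step 3: (69, 5)  from 1·(55,4) + (14,1)
…
step 8: (2936, 213)  from 2·(1213,88) + (510,37)
…
step 11: (11234, 815)  from 1·(7085,514) + (4149,301)
step 12: (40787, 2959)  from 3·(11234,815) + (7085,514)
step 13: (52021, 3774)  from 1·(40787,2959) + (11234,815)
fundamental: x₁=52021, y₁=3774  (since 2706184441 − 190·14243076 = 1)
n=2: (52021,3774)∘(52021,3774) = (52021·52021+190·3774·3774, 52021·3774+3774·52021) = (5412368881,392654508)

52021 3774
5412368881 392654508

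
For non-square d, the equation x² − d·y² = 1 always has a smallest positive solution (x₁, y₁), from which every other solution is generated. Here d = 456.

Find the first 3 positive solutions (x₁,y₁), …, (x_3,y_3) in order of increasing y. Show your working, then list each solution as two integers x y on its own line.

[21; 2,1,4,1,2,42] for √456; ℓ=6 ⇒ convergent index 5
step 0: (21, 1)  from 21·(1,0) + (0,1)
…
step 2: (64, 3)  from 1·(43,2) + (21,1)
…
step 4: (363, 17)  from 1·(299,14) + (64,3)
step 5: (1025, 48)  from 2·(363,17) + (299,14)
→ (1025, 48).  Check: 1025²=1050625, 456·48²=1050624, difference 1.
(1025+48√456)^2 = 2101249 + 98400√456
(1025+48√456)^3 = 4307559425 + 201719952√456

1025 48
2101249 98400
4307559425 201719952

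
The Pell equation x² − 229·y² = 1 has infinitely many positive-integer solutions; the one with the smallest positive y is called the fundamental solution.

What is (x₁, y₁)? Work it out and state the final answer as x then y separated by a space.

5848201 386460

[15; 7,1,1,7,30] for √229; ℓ=5 ⇒ convergent index 9
k=0  a_k=15  p_k/q_k = 15/1
k=1  a_k=7  p_k/q_k = 106/7
k=2  a_k=1  p_k/q_k = 121/8
k=3  a_k=1  p_k/q_k = 227/15
k=4  a_k=7  p_k/q_k = 1710/113
k=5  a_k=30  p_k/q_k = 51527/3405
k=6  a_k=7  p_k/q_k = 362399/23948
k=7  a_k=1  p_k/q_k = 413926/27353
k=8  a_k=1  p_k/q_k = 776325/51301
k=9  a_k=7  p_k/q_k = 5848201/386460
→ (5848201, 386460).  Check: 5848201²=34201454936401, 229·386460²=34201454936400, difference 1.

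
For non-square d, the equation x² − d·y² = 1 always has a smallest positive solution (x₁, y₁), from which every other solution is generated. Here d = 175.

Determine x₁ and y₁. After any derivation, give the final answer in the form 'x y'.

√175 → a₀=13, period (4,2,1,2,4,26); ℓ=6 even so k=5
step 0: (13, 1)  from 13·(1,0) + (0,1)
step 1: (53, 4)  from 4·(13,1) + (1,0)
step 2: (119, 9)  from 2·(53,4) + (13,1)
step 3: (172, 13)  from 1·(119,9) + (53,4)
step 4: (463, 35)  from 2·(172,13) + (119,9)
step 5: (2024, 153)  from 4·(463,35) + (172,13)
fundamental: x₁=2024, y₁=153  (since 4096576 − 175·23409 = 1)

2024 153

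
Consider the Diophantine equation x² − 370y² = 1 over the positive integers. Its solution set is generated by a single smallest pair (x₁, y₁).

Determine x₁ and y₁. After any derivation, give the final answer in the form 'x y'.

d=370: √d = [19; 4,4,38] (ℓ=3, odd), read p_5/q_5
step 0: (19, 1)  from 19·(1,0) + (0,1)
…
step 4: (50339, 2617)  from 4·(12503,650) + (327,17)
step 5: (213859, 11118)  from 4·(50339,2617) + (12503,650)
→ (213859, 11118).  Check: 213859²=45735671881, 370·11118²=45735671880, difference 1.

213859 11118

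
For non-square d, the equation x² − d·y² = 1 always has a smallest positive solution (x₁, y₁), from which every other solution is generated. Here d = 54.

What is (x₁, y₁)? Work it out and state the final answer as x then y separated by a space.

√54 → a₀=7, period (2,1,6,1,2,14); ℓ=6 even so k=5
step 0: (7, 1)  from 7·(1,0) + (0,1)
step 1: (15, 2)  from 2·(7,1) + (1,0)
…
step 4: (169, 23)  from 1·(147,20) + (22,3)
step 5: (485, 66)  from 2·(169,23) + (147,20)
(x₁, y₁) = (485, 66);  485² − 54·66² = 1 ✓

485 66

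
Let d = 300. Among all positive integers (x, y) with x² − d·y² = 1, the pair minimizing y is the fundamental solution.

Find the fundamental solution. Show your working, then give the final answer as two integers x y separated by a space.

[17; 3,8,3,34] for √300; ℓ=4 ⇒ convergent index 3
a_0=17:  p_0=17·1+0=17,  q_0=17·0+1=1
a_1=3:  p_1=3·17+1=52,  q_1=3·1+0=3
a_2=8:  p_2=8·52+17=433,  q_2=8·3+1=25
a_3=3:  p_3=3·433+52=1351,  q_3=3·25+3=78
fundamental: x₁=1351, y₁=78  (since 1825201 − 300·6084 = 1)

1351 78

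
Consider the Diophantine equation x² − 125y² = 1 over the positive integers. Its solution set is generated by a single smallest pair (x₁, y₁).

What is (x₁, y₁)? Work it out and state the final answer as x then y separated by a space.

930249 83204

[11; 5,1,1,5,22] for √125; ℓ=5 ⇒ convergent index 9
a_0=11:  p_0=11·1+0=11,  q_0=11·0+1=1
a_1=5:  p_1=5·11+1=56,  q_1=5·1+0=5
…
a_3=1:  p_3=1·67+56=123,  q_3=1·6+5=11
…
a_8=1:  p_8=1·91444+76317=167761,  q_8=1·8179+6826=15005
a_9=5:  p_9=5·167761+91444=930249,  q_9=5·15005+8179=83204
→ (930249, 83204).  Check: 930249²=865363202001, 125·83204²=865363202000, difference 1.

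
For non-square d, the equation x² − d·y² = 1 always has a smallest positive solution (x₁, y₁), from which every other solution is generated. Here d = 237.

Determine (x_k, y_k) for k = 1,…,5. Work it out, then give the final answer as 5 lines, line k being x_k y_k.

d=237: √d = [15; 2,1,1,7,10,7,1,1,2,30] (ℓ=10, even), read p_9/q_9
a_0=15:  p_0=15·1+0=15,  q_0=15·0+1=1
…
a_4=7:  p_4=7·77+46=585,  q_4=7·5+3=38
…
a_8=1:  p_8=1·48001+42074=90075,  q_8=1·3118+2733=5851
a_9=2:  p_9=2·90075+48001=228151,  q_9=2·5851+3118=14820
→ (228151, 14820).  Check: 228151²=52052878801, 237·14820²=52052878800, difference 1.
n=2: (228151,14820)∘(228151,14820) = (228151·228151+237·14820·14820, 228151·14820+14820·228151) = (104105757601,6762395640)
n=3: (104105757601,6762395640)∘(228151,14820) = (228151·104105757601+237·14820·6762395640, 228151·6762395640+14820·104105757601) = (47503665404623351,3085694655308460)
n=4: (47503665404623351,3085694655308460)∘(228151,14820) = (228151·47503665404623351+237·14820·3085694655308460, 228151·3085694655308460+14820·47503665404623351) = (21676017531356338550401,1408008642599798519280)
n=5: (21676017531356338550401,1408008642599798519280)∘(228151,14820) = (228151·21676017531356338550401+237·14820·1408008642599798519280, 228151·1408008642599798519280+14820·21676017531356338550401) = (9890810151545456327820453751,642477159632487569289194100)

228151 14820
104105757601 6762395640
47503665404623351 3085694655308460
21676017531356338550401 1408008642599798519280
9890810151545456327820453751 642477159632487569289194100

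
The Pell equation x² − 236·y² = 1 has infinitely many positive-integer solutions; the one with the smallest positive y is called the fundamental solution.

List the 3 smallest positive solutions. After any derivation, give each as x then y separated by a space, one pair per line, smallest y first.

561799 36570
631236232801 41089978860
709255768702176199 46168618067101710

[15; 2,1,3,5,1,6,1,5,3,1,2,30] for √236; ℓ=12 ⇒ convergent index 11
k=0  a_k=15  p_k/q_k = 15/1
…
k=7  a_k=1  p_k/q_k = 8311/541
…
k=9  a_k=3  p_k/q_k = 154729/10072
k=10  a_k=1  p_k/q_k = 203535/13249
k=11  a_k=2  p_k/q_k = 561799/36570
→ (561799, 36570).  Check: 561799²=315618116401, 236·36570²=315618116400, difference 1.
(561799+36570√236)^2 = 631236232801 + 41089978860√236
(561799+36570√236)^3 = 709255768702176199 + 46168618067101710√236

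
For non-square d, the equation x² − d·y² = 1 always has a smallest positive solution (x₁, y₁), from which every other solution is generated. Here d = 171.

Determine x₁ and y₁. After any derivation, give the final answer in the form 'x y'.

[13; 13,26] for √171; ℓ=2 ⇒ convergent index 1
step 0: (13, 1)  from 13·(1,0) + (0,1)
step 1: (170, 13)  from 13·(13,1) + (1,0)
→ (170, 13).  Check: 170²=28900, 171·13²=28899, difference 1.

170 13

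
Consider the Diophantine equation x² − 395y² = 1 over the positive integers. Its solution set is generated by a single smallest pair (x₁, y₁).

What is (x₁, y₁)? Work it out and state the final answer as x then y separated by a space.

159 8

√395 = [19; 1,6,1,38, …], period ℓ=4 (even) → k=3
i=0: a=19 ⇒ p=19, q=1
i=1: a=1 ⇒ p=20, q=1
i=2: a=6 ⇒ p=139, q=7
i=3: a=1 ⇒ p=159, q=8
fundamental: x₁=159, y₁=8  (since 25281 − 395·64 = 1)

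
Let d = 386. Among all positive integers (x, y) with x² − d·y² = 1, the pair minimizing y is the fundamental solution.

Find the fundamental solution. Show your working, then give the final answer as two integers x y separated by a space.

111555 5678

d=386: √d = [19; 1,1,1,4,1,18,1,4,1,1,1,38] (ℓ=12, even), read p_11/q_11
step 0: (19, 1)  from 19·(1,0) + (0,1)
…
step 2: (39, 2)  from 1·(20,1) + (19,1)
step 3: (59, 3)  from 1·(39,2) + (20,1)
step 4: (275, 14)  from 4·(59,3) + (39,2)
…
step 6: (6287, 320)  from 18·(334,17) + (275,14)
step 7: (6621, 337)  from 1·(6287,320) + (334,17)
…
step 10: (72163, 3673)  from 1·(39392,2005) + (32771,1668)
step 11: (111555, 5678)  from 1·(72163,3673) + (39392,2005)
fundamental: x₁=111555, y₁=5678  (since 12444518025 − 386·32239684 = 1)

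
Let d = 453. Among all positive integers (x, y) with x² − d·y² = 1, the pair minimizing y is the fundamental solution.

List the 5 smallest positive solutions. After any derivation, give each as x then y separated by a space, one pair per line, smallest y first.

[21; 3,1,1,10,14,10,1,1,3,42] for √453; ℓ=10 ⇒ convergent index 9
k=0  a_k=21  p_k/q_k = 21/1
…
k=2  a_k=1  p_k/q_k = 85/4
…
k=4  a_k=10  p_k/q_k = 1575/74
…
k=7  a_k=1  p_k/q_k = 245764/11547
k=8  a_k=1  p_k/q_k = 469329/22051
k=9  a_k=3  p_k/q_k = 1653751/77700
→ (1653751, 77700).  Check: 1653751²=2734892370001, 453·77700²=2734892370000, difference 1.
(1653751+77700√453)^2 = 5469784740001 + 256992905400√453
(1653751+77700√453)^3 = 18091323967121133751 + 850004548596233100√453
(1653751+77700√453)^4 = 59837090203895614338960001 + 2811391744490881177810800√453
(1653751+77700√453)^5 = 197911295523547060893371760093751 + 9298683817686228472822980388500√453

1653751 77700
5469784740001 256992905400
18091323967121133751 850004548596233100
59837090203895614338960001 2811391744490881177810800
197911295523547060893371760093751 9298683817686228472822980388500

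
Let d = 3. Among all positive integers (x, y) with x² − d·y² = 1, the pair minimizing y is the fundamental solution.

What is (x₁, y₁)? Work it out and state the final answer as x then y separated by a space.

2 1

√3 → a₀=1, period (1,2); ℓ=2 even so k=1
k=0  a_k=1  p_k/q_k = 1/1
k=1  a_k=1  p_k/q_k = 2/1
(x₁, y₁) = (2, 1);  2² − 3·1² = 1 ✓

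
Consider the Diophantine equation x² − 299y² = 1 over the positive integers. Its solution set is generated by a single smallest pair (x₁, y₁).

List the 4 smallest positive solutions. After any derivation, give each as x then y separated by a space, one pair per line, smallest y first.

415 24
344449 19920
285892255 16533576
237290227201 13722848160

√299 → a₀=17, period (3,2,3,34); ℓ=4 even so k=3
a_0=17:  p_0=17·1+0=17,  q_0=17·0+1=1
a_1=3:  p_1=3·17+1=52,  q_1=3·1+0=3
a_2=2:  p_2=2·52+17=121,  q_2=2·3+1=7
a_3=3:  p_3=3·121+52=415,  q_3=3·7+3=24
(x₁, y₁) = (415, 24);  415² − 299·24² = 1 ✓
k=2:  x_2 = 415·415+299·24·24 = 344449,  y_2 = 415·24+24·415 = 19920
k=3:  x_3 = 415·344449+299·24·19920 = 285892255,  y_3 = 415·19920+24·344449 = 16533576
k=4:  x_4 = 415·285892255+299·24·16533576 = 237290227201,  y_4 = 415·16533576+24·285892255 = 13722848160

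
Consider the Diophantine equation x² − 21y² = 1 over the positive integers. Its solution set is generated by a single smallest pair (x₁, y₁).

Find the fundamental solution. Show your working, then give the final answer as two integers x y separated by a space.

55 12

√21 = [4; 1,1,2,1,1,8, …], period ℓ=6 (even) → k=5
k=0  a_k=4  p_k/q_k = 4/1
k=1  a_k=1  p_k/q_k = 5/1
…
k=4  a_k=1  p_k/q_k = 32/7
k=5  a_k=1  p_k/q_k = 55/12
fundamental: x₁=55, y₁=12  (since 3025 − 21·144 = 1)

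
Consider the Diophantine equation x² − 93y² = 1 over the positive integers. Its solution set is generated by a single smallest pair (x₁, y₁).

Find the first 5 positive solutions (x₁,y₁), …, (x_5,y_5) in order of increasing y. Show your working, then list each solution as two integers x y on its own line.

[9; 1,1,1,4,6,4,1,1,1,18] for √93; ℓ=10 ⇒ convergent index 9
i=0: a=9 ⇒ p=9, q=1
…
i=3: a=1 ⇒ p=29, q=3
i=4: a=4 ⇒ p=135, q=14
i=5: a=6 ⇒ p=839, q=87
i=6: a=4 ⇒ p=3491, q=362
…
i=8: a=1 ⇒ p=7821, q=811
i=9: a=1 ⇒ p=12151, q=1260
fundamental: x₁=12151, y₁=1260  (since 147646801 − 93·1587600 = 1)
(12151+1260√93)^2 = 295293601 + 30620520√93
(12151+1260√93)^3 = 7176225079351 + 744139875780√93
(12151+1260√93)^4 = 174396621583094401 + 18084087230585040√93
(12151+1260√93)^5 = 4238186690536135053751 + 439479487133537766300√93

12151 1260
295293601 30620520
7176225079351 744139875780
174396621583094401 18084087230585040
4238186690536135053751 439479487133537766300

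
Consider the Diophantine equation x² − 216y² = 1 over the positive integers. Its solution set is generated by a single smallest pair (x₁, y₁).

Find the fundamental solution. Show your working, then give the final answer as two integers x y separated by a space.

485 33

√216 = [14; 1,2,3,2,1,28, …], period ℓ=6 (even) → k=5
step 0: (14, 1)  from 14·(1,0) + (0,1)
step 1: (15, 1)  from 1·(14,1) + (1,0)
step 2: (44, 3)  from 2·(15,1) + (14,1)
step 3: (147, 10)  from 3·(44,3) + (15,1)
step 4: (338, 23)  from 2·(147,10) + (44,3)
step 5: (485, 33)  from 1·(338,23) + (147,10)
fundamental: x₁=485, y₁=33  (since 235225 − 216·1089 = 1)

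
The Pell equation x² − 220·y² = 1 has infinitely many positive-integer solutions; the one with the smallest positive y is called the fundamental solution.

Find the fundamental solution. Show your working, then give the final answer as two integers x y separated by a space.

√220 = [14; 1,4,1,28, …], period ℓ=4 (even) → k=3
a_0=14:  p_0=14·1+0=14,  q_0=14·0+1=1
…
a_2=4:  p_2=4·15+14=74,  q_2=4·1+1=5
a_3=1:  p_3=1·74+15=89,  q_3=1·5+1=6
fundamental: x₁=89, y₁=6  (since 7921 − 220·36 = 1)

89 6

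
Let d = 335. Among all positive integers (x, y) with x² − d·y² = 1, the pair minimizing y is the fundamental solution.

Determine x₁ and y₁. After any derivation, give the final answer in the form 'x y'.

604 33

√335 → a₀=18, period (3,3,3,36); ℓ=4 even so k=3
a_0=18:  p_0=18·1+0=18,  q_0=18·0+1=1
…
a_2=3:  p_2=3·55+18=183,  q_2=3·3+1=10
a_3=3:  p_3=3·183+55=604,  q_3=3·10+3=33
fundamental: x₁=604, y₁=33  (since 364816 − 335·1089 = 1)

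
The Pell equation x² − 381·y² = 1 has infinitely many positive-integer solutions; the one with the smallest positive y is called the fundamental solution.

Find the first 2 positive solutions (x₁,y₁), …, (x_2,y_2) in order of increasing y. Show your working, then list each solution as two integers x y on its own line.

√381 → a₀=19, period (1,1,12,1,1,38); ℓ=6 even so k=5
a_0=19:  p_0=19·1+0=19,  q_0=19·0+1=1
…
a_4=1:  p_4=1·488+39=527,  q_4=1·25+2=27
a_5=1:  p_5=1·527+488=1015,  q_5=1·27+25=52
→ (1015, 52).  Check: 1015²=1030225, 381·52²=1030224, difference 1.
n=2: (1015,52)∘(1015,52) = (1015·1015+381·52·52, 1015·52+52·1015) = (2060449,105560)

1015 52
2060449 105560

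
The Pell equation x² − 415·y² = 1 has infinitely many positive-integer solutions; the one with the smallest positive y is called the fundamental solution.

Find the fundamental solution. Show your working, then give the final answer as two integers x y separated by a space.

18412804 903849

[20; 2,1,2,4,6,…,1,2,40] for √415; ℓ=16 ⇒ convergent index 15
k=0  a_k=20  p_k/q_k = 20/1
…
k=2  a_k=1  p_k/q_k = 61/3
…
k=5  a_k=6  p_k/q_k = 4441/218
…
k=7  a_k=1  p_k/q_k = 9595/471
k=8  a_k=3  p_k/q_k = 33939/1666
k=9  a_k=1  p_k/q_k = 43534/2137
k=10  a_k=1  p_k/q_k = 77473/3803
k=11  a_k=6  p_k/q_k = 508372/24955
k=12  a_k=4  p_k/q_k = 2110961/103623
k=13  a_k=2  p_k/q_k = 4730294/232201
k=14  a_k=1  p_k/q_k = 6841255/335824
k=15  a_k=2  p_k/q_k = 18412804/903849
fundamental: x₁=18412804, y₁=903849  (since 339031351142416 − 415·816943014801 = 1)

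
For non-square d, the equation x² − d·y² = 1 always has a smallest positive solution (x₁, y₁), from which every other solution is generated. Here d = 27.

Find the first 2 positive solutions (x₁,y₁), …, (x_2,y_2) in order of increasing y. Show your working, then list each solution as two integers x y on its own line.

√27 = [5; 5,10, …], period ℓ=2 (even) → k=1
i=0: a=5 ⇒ p=5, q=1
i=1: a=5 ⇒ p=26, q=5
→ (26, 5).  Check: 26²=676, 27·5²=675, difference 1.
(26+5√27)^2 = 1351 + 260√27

26 5
1351 260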